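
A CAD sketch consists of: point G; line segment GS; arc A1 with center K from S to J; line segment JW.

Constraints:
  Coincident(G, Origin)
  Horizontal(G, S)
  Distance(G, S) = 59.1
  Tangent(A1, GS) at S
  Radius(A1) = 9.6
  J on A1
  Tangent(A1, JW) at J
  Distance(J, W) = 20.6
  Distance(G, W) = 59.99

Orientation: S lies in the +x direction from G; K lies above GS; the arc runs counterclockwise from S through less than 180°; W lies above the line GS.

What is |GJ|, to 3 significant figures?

67.9

G is at the origin; GS is horizontal with |GS| = 59.1 and S on the +x side, so S = (59.1, 0.00). A1 meets GS tangentially, so KS is at right angles to GS, so K = S + (0, 9.6) = (59.1, 9.60). Since KJ ⟂ JW (tangency), |KW| = √(9.6² + 20.6²) = 22.7 regardless of where J sits on A1. So W lies on both circle(G, 59.99) and circle(K, 22.7); the above-GS intersection is W = (51.4, 31.0). J is the foot of the tangent from W: J = (65.9, 16.4).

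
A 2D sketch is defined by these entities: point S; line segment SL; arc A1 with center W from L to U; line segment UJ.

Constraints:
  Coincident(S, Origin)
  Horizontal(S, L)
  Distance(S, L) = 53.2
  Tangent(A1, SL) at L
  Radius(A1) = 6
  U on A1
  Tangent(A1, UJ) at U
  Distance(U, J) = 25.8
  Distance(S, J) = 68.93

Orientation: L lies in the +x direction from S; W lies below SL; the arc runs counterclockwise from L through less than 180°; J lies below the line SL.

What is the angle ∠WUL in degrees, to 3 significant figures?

29.3°

Checks: |WU| = 6.000 ✓; ∠(WU, UJ) = 90.00° ✓; |UJ| = 25.80 ✓; |SJ| = 68.93 ✓.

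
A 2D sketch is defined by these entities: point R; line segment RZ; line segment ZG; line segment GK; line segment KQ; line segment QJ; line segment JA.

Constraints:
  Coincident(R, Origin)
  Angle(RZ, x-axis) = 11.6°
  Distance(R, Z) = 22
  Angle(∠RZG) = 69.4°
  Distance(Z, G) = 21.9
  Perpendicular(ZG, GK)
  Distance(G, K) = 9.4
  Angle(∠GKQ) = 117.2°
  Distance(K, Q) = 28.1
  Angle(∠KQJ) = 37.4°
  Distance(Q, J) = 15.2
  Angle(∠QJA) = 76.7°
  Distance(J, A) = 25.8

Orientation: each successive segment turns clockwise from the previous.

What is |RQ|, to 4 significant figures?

10.96

R is at the origin; RZ runs at 11.6° with length 22.0, so Z = (21.55, 4.424). ∠RZG = 69.4° gives ZG at -99.00° from the x-axis; with |ZG| = 21.9, G = (18.12, -17.21). ZG ⟂ GK, so GK runs at 171.0°; with |GK| = 9.4, K = (8.840, -15.74). ∠GKQ = 117.2° gives KQ at 108.2° from the x-axis; with |KQ| = 28.1, Q = (0.06386, 10.96). Then |RQ| = |Q − R| = 10.96.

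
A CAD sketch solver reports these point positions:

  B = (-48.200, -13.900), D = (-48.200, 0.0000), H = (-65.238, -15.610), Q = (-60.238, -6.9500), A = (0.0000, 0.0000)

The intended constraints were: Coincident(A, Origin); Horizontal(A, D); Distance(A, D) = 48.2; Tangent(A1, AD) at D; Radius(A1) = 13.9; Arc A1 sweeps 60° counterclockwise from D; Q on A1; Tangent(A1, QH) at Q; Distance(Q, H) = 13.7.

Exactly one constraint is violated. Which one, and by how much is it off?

Distance(Q, H) = 13.7 — off by 3.70.

A = (0.00, 0.00) ✓; A.y = 0.00, D.y = 0.00 ✓; |AD| = 48.20 ✓; ∠(BD, DA) = 90.00° ✓; |BD| = 13.90 ✓; bearing(B→Q) − bearing(B→D) = 60.00° ✓; |BQ| = 13.90 ✓; ∠(BQ, QH) = 90.00° ✓; |QH| = 10.00 ✗.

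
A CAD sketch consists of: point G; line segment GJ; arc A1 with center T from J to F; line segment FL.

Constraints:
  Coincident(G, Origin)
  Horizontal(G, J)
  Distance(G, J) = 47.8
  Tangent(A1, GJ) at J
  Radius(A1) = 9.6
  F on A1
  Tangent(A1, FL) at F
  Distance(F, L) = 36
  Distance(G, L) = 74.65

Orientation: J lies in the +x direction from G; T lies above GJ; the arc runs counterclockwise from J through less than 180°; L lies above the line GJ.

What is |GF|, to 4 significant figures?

58.08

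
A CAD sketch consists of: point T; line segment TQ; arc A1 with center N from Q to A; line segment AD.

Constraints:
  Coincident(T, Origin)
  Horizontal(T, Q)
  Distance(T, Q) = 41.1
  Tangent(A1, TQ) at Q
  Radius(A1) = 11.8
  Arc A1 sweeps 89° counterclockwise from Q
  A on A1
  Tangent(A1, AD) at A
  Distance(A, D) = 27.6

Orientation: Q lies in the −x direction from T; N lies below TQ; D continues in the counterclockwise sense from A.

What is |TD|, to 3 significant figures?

66.2

T is at the origin; T and Q share the same y with |TQ| = 41.1 and Q on the −x side, so Q = (-41.1, 0.00). A1 meets TQ tangentially, so NQ is at right angles to TQ, so N = Q + (0, -11.8) = (-41.1, -11.8). On A1, Q sits at bearing 90° from N; an 89° counterclockwise sweep puts A at bearing 179°, so A = N + 11.8·(cos 179°, sin 179°) = (-52.9, -11.6). Since A1 is tangent to AD there, NA ⟂ AD, so AD runs along (−sin 179°, cos 179°); with |AD| = 27.6, D = (-53.4, -39.2). Then |TD| = |D − T| = 66.2.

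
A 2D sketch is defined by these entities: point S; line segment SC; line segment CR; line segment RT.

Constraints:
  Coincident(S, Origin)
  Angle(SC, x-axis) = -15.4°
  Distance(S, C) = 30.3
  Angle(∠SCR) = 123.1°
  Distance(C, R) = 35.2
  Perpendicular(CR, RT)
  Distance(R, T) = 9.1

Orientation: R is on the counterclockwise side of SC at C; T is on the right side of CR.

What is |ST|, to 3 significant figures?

62.2

∠SCR = 123.1°, so CR runs at -15.4° + (180° − 123.1°) = 41.5° from the x-axis; with |CR| = 35.2, R = C + 35.2·(cos 41.5°, sin 41.5°) = (55.6, 15.3). CR ⟂ RT; with |RT| = 9.1 on the right of CR, T = R + 9.1·(0.663, -0.749) = (61.6, 8.46). Then |ST| = |T − S| = 62.2.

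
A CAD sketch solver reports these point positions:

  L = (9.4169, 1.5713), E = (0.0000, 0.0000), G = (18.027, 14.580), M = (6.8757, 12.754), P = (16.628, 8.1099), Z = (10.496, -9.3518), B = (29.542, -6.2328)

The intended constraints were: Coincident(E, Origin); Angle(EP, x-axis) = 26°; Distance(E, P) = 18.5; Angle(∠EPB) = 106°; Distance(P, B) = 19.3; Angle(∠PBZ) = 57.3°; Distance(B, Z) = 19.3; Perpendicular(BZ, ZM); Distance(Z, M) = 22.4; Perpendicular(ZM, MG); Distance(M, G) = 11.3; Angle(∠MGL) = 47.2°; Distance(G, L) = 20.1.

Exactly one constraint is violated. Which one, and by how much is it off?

Distance(G, L) = 20.1 — off by 4.50.

E = (0.00, 0.00) ✓; EP at 26.00° ✓; |EP| = 18.50 ✓; ∠EPB = 106.0° ✓; |PB| = 19.30 ✓; ∠PBZ = 57.30° ✓; |BZ| = 19.30 ✓; ∠(BZ, ZM) = 90.00° ✓; |ZM| = 22.40 ✓; ∠(ZM, MG) = 90.00° ✓; |MG| = 11.30 ✓; ∠MGL = 47.20° ✓; |GL| = 15.60 ✗.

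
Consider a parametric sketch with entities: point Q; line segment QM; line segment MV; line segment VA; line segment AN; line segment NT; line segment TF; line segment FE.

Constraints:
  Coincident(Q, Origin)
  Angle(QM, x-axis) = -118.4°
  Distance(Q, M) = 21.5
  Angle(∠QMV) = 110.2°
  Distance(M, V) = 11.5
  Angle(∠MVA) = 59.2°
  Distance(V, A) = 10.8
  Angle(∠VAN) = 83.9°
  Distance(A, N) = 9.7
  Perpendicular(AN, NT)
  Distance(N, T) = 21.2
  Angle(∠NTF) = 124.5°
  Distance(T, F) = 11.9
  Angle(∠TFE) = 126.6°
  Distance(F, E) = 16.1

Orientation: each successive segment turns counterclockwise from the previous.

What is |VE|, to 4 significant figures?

20.38

∠NTF = 124.5° gives TF at -46.20° from the x-axis; with |TF| = 11.9, F = (-4.880, -44.64). ∠TFE = 126.6° gives FE at 7.200° from the x-axis; with |FE| = 16.1, E = (11.09, -42.62). Then |VE| = |E − V| = 20.38.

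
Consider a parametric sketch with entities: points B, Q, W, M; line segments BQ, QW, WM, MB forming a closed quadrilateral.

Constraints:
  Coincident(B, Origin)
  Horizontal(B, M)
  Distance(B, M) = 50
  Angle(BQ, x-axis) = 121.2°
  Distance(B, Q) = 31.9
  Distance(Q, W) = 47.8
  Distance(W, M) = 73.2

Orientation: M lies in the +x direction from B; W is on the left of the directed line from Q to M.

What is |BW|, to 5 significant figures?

65.438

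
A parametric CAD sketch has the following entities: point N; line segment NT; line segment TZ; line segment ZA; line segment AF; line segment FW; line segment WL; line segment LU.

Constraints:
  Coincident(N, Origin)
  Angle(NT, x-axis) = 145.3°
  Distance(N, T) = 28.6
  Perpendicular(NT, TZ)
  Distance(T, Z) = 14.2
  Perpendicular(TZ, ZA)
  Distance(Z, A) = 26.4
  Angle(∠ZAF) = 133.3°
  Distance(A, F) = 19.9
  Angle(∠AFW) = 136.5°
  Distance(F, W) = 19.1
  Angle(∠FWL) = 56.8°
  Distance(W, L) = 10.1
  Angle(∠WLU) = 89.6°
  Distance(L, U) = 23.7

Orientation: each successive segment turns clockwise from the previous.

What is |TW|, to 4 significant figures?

44.43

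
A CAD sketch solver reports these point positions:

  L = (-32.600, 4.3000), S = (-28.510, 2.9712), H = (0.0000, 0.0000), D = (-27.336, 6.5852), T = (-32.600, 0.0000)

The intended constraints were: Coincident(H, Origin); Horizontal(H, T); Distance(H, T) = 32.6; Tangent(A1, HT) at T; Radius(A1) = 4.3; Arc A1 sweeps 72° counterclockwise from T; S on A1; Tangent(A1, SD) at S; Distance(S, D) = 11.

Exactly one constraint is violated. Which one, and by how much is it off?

Distance(S, D) = 11 — off by 7.20.

H = (0.00, 0.00) ✓; H.y = 0.00, T.y = 0.00 ✓; |HT| = 32.60 ✓; ∠(LT, TH) = 90.00° ✓; |LT| = 4.300 ✓; bearing(L→S) − bearing(L→T) = 72.00° ✓; |LS| = 4.300 ✓; ∠(LS, SD) = 90.00° ✓; |SD| = 3.800 ✗.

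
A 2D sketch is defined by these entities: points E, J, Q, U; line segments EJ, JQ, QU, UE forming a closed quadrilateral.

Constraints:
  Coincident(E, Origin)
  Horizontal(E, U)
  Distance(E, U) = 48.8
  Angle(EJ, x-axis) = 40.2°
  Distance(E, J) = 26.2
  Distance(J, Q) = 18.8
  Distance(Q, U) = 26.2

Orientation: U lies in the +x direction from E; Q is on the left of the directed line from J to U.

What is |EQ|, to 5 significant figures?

44.390

Checks: |JQ| = 18.80 ✓; |QU| = 26.20 ✓.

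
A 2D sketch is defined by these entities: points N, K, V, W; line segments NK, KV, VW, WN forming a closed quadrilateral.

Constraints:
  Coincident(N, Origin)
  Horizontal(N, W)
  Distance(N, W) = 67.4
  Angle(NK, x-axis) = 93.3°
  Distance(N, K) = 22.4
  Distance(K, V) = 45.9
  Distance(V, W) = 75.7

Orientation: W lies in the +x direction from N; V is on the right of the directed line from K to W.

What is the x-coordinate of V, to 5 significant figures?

-4.5865

Checks: |KV| = 45.90 ✓; |VW| = 75.70 ✓.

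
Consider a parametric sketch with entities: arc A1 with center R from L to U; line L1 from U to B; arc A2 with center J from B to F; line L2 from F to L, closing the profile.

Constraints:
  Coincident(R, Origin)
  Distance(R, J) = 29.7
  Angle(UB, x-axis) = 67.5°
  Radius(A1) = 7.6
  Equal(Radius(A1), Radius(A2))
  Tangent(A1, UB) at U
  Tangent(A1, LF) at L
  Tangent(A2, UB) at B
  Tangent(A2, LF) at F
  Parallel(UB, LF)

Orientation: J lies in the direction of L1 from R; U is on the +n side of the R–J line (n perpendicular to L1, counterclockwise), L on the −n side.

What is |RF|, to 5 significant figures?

30.657

Tangency of A1 to both parallel lines with radius 7.6 puts U and L at R ± 7.6·n: U = (-7.0215, 2.9084), L = (7.0215, -2.9084). Equal radii place B and F the same way about J: B = J + 7.6·n = (4.3442, 30.348), F = J − 7.6·n = (18.387, 24.531). Then |RF| = |F − R| = 30.657.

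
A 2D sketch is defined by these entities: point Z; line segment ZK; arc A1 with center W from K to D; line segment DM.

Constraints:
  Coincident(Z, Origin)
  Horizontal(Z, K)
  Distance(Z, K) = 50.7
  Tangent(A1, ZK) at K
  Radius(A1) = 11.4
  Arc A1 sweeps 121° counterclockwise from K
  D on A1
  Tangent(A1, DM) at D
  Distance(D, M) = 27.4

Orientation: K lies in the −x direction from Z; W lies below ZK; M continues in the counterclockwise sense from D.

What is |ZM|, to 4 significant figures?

61.73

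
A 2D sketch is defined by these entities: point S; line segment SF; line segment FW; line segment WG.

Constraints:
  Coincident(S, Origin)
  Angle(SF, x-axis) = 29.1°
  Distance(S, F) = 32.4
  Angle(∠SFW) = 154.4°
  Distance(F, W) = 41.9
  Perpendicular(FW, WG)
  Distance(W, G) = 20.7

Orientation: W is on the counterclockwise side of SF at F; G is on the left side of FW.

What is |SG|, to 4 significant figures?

71.43

∠SFW = 154.4°, so FW runs at 29.1° + (180° − 154.4°) = 54.70° from the x-axis; with |FW| = 41.9, W = F + 41.9·(cos 54.70°, sin 54.70°) = (52.52, 49.95). The perpendicularity gives WG at right angles to FW; with |WG| = 20.7 on the left of FW, G = W + 20.7·(-0.8161, 0.5779) = (35.63, 61.92). Then |SG| = |G − S| = 71.43.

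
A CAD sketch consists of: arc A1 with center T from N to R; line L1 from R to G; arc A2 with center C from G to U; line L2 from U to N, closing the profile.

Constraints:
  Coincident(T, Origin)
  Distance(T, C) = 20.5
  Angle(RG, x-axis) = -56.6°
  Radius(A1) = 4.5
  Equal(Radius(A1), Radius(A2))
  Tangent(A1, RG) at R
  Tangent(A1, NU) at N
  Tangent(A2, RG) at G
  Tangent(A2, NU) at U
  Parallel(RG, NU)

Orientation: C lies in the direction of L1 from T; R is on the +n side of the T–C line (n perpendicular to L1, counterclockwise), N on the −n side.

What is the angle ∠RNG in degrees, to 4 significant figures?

66.30°

Tangency of A1 to both parallel lines with radius 4.5 puts R and N at T ± 4.5·n: R = (3.757, 2.477), N = (-3.757, -2.477). Equal radii place G and U the same way about C: G = C + 4.5·n = (15.04, -14.64), U = C − 4.5·n = (7.528, -19.59). Then cos ∠RNG = NR·NG / (|NR||NG|), giving 66.30°.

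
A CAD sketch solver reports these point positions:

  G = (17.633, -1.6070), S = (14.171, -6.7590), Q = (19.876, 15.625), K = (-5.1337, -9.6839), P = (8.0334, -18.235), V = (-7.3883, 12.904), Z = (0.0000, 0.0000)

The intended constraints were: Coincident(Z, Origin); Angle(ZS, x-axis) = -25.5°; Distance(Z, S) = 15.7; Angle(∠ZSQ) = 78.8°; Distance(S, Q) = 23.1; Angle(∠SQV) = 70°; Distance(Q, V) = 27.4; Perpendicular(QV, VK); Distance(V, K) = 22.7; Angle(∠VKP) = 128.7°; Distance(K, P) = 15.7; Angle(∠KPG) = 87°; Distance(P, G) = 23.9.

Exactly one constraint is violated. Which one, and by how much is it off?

Distance(P, G) = 23.9 — off by 4.70.

Z = (0.00, 0.00) ✓; ZS at -25.50° ✓; |ZS| = 15.70 ✓; ∠ZSQ = 78.80° ✓; |SQ| = 23.10 ✓; ∠SQV = 70.00° ✓; |QV| = 27.40 ✓; ∠(QV, VK) = 90.00° ✓; |VK| = 22.70 ✓; ∠VKP = 128.7° ✓; |KP| = 15.70 ✓; ∠KPG = 87.00° ✓; |PG| = 19.20 ✗.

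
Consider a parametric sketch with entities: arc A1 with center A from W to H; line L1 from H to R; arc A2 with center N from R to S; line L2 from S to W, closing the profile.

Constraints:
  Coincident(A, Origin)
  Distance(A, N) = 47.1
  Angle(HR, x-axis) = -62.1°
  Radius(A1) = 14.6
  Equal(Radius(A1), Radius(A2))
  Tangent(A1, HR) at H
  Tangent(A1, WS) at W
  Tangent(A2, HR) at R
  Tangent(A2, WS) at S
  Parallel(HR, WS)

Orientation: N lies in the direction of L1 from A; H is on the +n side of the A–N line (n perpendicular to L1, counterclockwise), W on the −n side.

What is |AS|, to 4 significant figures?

49.31

The slot axis is L1's direction at -62.1°, so u = (cos -62.1°, sin -62.1°) = (0.4679, -0.8838) and n = (−sin -62.1°, cos -62.1°) = (0.8838, 0.4679). A is at the origin and N lies 47.1 along u from A, so N = 47.1·u = (22.04, -41.63). Tangency of A1 to both parallel lines with radius 14.6 puts H and W at A ± 14.6·n: H = (12.90, 6.832), W = (-12.90, -6.832). Equal radii place R and S the same way about N: R = N + 14.6·n = (34.94, -34.79), S = N − 14.6·n = (9.137, -48.46). Then |AS| = |S − A| = 49.31.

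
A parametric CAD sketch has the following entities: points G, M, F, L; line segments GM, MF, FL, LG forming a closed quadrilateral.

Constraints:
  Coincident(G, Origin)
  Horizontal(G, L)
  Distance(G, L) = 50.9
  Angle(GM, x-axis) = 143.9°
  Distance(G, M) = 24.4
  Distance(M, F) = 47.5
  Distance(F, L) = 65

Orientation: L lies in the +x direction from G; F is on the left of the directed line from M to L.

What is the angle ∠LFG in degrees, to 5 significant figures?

50.065°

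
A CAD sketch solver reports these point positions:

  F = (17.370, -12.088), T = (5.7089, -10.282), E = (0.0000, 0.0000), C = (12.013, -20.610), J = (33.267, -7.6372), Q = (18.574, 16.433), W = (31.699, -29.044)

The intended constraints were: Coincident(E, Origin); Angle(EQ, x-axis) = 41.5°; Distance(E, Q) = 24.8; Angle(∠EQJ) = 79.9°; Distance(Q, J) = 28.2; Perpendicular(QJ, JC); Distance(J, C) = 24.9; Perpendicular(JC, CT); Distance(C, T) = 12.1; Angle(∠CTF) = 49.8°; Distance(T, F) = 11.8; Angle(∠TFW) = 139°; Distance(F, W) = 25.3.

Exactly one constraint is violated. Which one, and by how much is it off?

Distance(F, W) = 25.3 — off by 3.10.

E = (0.00, 0.00) ✓; EQ at 41.50° ✓; |EQ| = 24.80 ✓; ∠EQJ = 79.90° ✓; |QJ| = 28.20 ✓; ∠(QJ, JC) = 90.00° ✓; |JC| = 24.90 ✓; ∠(JC, CT) = 90.00° ✓; |CT| = 12.10 ✓; ∠CTF = 49.80° ✓; |TF| = 11.80 ✓; ∠TFW = 139.0° ✓; |FW| = 22.20 ✗.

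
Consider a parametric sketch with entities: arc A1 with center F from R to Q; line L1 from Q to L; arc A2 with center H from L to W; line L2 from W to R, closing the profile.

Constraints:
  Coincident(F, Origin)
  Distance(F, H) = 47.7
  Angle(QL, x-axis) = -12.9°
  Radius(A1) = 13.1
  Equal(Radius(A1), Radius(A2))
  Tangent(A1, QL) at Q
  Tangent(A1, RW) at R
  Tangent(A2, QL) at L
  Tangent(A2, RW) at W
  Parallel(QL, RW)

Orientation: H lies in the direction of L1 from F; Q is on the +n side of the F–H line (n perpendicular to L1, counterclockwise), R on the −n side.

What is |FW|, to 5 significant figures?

49.466

Tangency of A1 to both parallel lines with radius 13.1 puts Q and R at F ± 13.1·n: Q = (2.9246, 12.769), R = (-2.9246, -12.769). Equal radii place L and W the same way about H: L = H + 13.1·n = (49.421, 2.1203), W = H − 13.1·n = (43.572, -23.418). Then |FW| = |W − F| = 49.466.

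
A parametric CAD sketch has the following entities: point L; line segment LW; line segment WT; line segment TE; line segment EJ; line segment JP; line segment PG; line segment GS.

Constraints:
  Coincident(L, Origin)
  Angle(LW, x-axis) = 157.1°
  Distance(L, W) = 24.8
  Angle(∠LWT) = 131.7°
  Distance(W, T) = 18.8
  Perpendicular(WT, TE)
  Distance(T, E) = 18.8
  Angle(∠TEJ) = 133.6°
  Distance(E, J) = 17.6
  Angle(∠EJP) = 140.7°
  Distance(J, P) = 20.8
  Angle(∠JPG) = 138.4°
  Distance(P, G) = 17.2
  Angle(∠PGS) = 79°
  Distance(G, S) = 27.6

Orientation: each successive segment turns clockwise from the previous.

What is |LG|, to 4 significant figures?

12.39

∠EJP = 140.7° gives JP at -66.90° from the x-axis; with |JP| = 20.8, P = (12.65, 6.220). ∠JPG = 138.4° gives PG at -108.5° from the x-axis; with |PG| = 17.2, G = (7.193, -10.09). Then |LG| = |G − L| = 12.39.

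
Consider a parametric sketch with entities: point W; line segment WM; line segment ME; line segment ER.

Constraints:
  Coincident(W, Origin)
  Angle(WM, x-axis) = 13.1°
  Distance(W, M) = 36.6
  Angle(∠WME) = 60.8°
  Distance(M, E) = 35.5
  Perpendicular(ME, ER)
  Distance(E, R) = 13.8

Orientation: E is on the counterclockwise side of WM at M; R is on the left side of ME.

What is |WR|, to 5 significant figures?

25.312

W is at the origin; WM runs at 13.1° with length 36.6, so M = 36.6·(cos 13.1°, sin 13.1°) = (35.648, 8.2954). ∠WME = 60.8°, so ME runs at 13.1° + (180° − 60.8°) = 132.30° from the x-axis; with |ME| = 35.5, E = M + 35.5·(cos 132.30°, sin 132.30°) = (11.756, 34.552). ME is perpendicular to ER; with |ER| = 13.8 on the left of ME, R = E + 13.8·(-0.73963, -0.67301) = (1.5487, 25.265). Then |WR| = |R − W| = 25.312.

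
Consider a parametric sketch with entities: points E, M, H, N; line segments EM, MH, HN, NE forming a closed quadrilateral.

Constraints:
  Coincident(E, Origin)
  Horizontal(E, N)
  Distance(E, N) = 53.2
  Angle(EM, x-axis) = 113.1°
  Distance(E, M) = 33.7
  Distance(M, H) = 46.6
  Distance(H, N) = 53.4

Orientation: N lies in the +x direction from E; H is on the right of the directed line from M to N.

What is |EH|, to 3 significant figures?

13.3

Checks: E.y = 0.00, N.y = 0.00 ✓; |MH| = 46.60 ✓; |HN| = 53.40 ✓.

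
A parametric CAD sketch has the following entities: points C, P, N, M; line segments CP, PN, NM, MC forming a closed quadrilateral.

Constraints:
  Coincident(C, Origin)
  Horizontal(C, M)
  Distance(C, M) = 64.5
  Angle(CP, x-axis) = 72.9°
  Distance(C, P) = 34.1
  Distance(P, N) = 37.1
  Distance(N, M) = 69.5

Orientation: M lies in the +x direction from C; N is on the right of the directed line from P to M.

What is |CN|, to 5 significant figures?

5.1625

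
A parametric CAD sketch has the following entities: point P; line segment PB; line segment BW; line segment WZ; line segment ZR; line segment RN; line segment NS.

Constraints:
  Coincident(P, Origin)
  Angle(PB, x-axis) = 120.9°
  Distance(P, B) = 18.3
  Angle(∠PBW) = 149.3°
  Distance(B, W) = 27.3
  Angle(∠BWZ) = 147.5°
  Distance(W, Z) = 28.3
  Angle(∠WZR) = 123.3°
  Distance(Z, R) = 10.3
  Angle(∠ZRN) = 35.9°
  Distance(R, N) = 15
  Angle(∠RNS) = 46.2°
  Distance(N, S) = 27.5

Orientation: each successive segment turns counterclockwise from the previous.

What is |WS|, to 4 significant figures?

45.58

P is at the origin; PB runs at 120.9° with length 18.3, so B = (-9.398, 15.70). ∠PBW = 149.3° gives BW at 151.6° from the x-axis; with |BW| = 27.3, W = (-33.41, 28.69). ∠BWZ = 147.5° gives WZ at -175.9° from the x-axis; with |WZ| = 28.3, Z = (-61.64, 26.66). ∠WZR = 123.3° gives ZR at -119.2° from the x-axis; with |ZR| = 10.3, R = (-66.66, 17.67). ∠ZRN = 35.9° gives RN at 24.90° from the x-axis; with |RN| = 15.0, N = (-53.06, 23.99). ∠RNS = 46.2° gives NS at 158.7° from the x-axis; with |NS| = 27.5, S = (-78.68, 33.98). Then |WS| = |S − W| = 45.58.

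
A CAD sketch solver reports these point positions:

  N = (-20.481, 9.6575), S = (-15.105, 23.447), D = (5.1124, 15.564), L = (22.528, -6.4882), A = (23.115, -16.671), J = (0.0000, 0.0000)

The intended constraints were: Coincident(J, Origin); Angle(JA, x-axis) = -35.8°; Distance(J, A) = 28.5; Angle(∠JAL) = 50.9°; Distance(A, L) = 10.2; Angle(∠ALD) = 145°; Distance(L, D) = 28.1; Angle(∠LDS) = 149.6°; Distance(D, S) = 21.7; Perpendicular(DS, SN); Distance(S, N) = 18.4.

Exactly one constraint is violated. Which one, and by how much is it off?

Distance(S, N) = 18.4 — off by 3.60.

J = (0.00, 0.00) ✓; JA at -35.80° ✓; |JA| = 28.50 ✓; ∠JAL = 50.90° ✓; |AL| = 10.20 ✓; ∠ALD = 145.0° ✓; |LD| = 28.10 ✓; ∠LDS = 149.6° ✓; |DS| = 21.70 ✓; ∠(DS, SN) = 90.00° ✓; |SN| = 14.80 ✗.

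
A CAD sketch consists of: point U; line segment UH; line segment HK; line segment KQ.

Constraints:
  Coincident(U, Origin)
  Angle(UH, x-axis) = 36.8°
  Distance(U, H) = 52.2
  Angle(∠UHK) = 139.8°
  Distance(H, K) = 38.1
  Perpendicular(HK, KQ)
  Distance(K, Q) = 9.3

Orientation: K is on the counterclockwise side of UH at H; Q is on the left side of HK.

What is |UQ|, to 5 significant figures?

81.697

U is at the origin; UH runs at 36.8° with length 52.2, so H = 52.2·(cos 36.8°, sin 36.8°) = (41.798, 31.269). ∠UHK = 139.8°, so HK runs at 36.8° + (180° − 139.8°) = 77.000° from the x-axis; with |HK| = 38.1, K = H + 38.1·(cos 77.000°, sin 77.000°) = (50.369, 68.393). HK ⟂ KQ; with |KQ| = 9.3 on the left of HK, Q = K + 9.3·(-0.97437, 0.22495) = (41.307, 70.485). Then |UQ| = |Q − U| = 81.697.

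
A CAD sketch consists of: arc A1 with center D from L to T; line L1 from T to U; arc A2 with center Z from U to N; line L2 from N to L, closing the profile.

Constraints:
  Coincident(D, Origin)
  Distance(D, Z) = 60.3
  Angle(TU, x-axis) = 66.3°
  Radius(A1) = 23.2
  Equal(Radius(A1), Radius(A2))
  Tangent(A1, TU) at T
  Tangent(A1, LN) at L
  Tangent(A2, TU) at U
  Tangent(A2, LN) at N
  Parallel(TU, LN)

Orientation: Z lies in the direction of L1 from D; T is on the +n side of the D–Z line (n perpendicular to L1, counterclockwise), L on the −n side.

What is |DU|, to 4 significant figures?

64.61

The slot axis is L1's direction at 66.3°, so u = (cos 66.3°, sin 66.3°) = (0.4019, 0.9157) and n = (−sin 66.3°, cos 66.3°) = (-0.9157, 0.4019). D is at the origin and Z lies 60.3 along u from D, so Z = 60.3·u = (24.24, 55.21). Tangency of A1 to both parallel lines with radius 23.2 puts T and L at D ± 23.2·n: T = (-21.24, 9.325), L = (21.24, -9.325). Equal radii place U and N the same way about Z: U = Z + 23.2·n = (2.994, 64.54), N = Z − 23.2·n = (45.48, 45.89). Then |DU| = |U − D| = 64.61.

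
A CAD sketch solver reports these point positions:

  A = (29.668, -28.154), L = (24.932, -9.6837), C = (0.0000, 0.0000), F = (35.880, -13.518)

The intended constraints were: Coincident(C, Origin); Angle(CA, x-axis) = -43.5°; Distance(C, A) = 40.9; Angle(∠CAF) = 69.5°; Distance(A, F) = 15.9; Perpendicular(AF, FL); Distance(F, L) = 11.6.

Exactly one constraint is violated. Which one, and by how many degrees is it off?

Perpendicular(AF, FL) — off by 3.70°.

C = (0.00, 0.00) ✓; CA at -43.50° ✓; |CA| = 40.90 ✓; ∠CAF = 69.50° ✓; |AF| = 15.90 ✓; ∠(AF, FL) = 93.70° ✗; |FL| = 11.60 ✓.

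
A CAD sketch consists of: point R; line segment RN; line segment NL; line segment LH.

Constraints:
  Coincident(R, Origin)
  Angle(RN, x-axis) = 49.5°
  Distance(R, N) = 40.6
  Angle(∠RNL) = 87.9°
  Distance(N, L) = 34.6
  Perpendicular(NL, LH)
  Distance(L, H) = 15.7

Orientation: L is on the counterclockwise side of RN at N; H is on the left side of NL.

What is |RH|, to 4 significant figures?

41.41

∠RNL = 87.9°, so NL runs at 49.5° + (180° − 87.9°) = 141.6° from the x-axis; with |NL| = 34.6, L = N + 34.6·(cos 141.6°, sin 141.6°) = (-0.7482, 52.36). NL ⟂ LH; with |LH| = 15.7 on the left of NL, H = L + 15.7·(-0.6211, -0.7837) = (-10.50, 40.06). Then |RH| = |H − R| = 41.41.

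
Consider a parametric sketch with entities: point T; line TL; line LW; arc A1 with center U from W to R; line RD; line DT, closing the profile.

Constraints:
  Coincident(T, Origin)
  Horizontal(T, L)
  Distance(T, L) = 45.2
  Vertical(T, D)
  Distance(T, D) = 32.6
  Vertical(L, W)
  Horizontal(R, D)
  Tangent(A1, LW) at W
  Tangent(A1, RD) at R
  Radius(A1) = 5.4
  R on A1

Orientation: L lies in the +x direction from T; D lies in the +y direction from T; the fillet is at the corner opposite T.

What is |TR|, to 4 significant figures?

51.45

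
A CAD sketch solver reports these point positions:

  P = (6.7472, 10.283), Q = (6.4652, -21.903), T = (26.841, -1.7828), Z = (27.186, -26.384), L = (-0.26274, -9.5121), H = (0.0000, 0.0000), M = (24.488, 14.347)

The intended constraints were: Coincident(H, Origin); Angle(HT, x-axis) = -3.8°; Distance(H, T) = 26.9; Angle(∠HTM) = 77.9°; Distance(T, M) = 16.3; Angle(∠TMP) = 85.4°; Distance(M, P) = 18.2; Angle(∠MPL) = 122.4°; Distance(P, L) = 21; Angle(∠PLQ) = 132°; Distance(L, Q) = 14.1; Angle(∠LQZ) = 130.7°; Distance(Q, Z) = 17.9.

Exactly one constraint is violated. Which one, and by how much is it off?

Distance(Q, Z) = 17.9 — off by 3.30.

H = (0.00, 0.00) ✓; HT at -3.800° ✓; |HT| = 26.90 ✓; ∠HTM = 77.90° ✓; |TM| = 16.30 ✓; ∠TMP = 85.40° ✓; |MP| = 18.20 ✓; ∠MPL = 122.4° ✓; |PL| = 21.00 ✓; ∠PLQ = 132.0° ✓; |LQ| = 14.10 ✓; ∠LQZ = 130.7° ✓; |QZ| = 21.20 ✗.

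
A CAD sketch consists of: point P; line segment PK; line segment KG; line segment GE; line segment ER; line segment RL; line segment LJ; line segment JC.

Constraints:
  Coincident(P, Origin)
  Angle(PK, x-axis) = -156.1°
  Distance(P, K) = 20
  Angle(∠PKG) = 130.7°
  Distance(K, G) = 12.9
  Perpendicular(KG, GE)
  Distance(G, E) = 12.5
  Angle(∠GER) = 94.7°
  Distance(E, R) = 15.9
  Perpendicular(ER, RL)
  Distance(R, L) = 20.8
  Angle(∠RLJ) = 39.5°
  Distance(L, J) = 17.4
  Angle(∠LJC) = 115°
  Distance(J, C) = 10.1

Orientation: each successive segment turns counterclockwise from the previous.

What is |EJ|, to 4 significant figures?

8.816

P is at the origin; PK runs at -156.1° with length 20.0, so K = (-18.29, -8.103). ∠PKG = 130.7° gives KG at -106.8° from the x-axis; with |KG| = 12.9, G = (-22.01, -20.45). The perpendicularity gives GE at right angles to KG, so GE runs at -16.80°; with |GE| = 12.5, E = (-10.05, -24.07). ∠GER = 94.7° gives ER at 68.50° from the x-axis; with |ER| = 15.9, R = (-4.220, -9.272). The perpendicularity gives RL at right angles to ER, so RL runs at 158.5°; with |RL| = 20.8, L = (-23.57, -1.648). ∠RLJ = 39.5° gives LJ at -61.00° from the x-axis; with |LJ| = 17.4, J = (-15.14, -16.87). Then |EJ| = |J − E| = 8.816.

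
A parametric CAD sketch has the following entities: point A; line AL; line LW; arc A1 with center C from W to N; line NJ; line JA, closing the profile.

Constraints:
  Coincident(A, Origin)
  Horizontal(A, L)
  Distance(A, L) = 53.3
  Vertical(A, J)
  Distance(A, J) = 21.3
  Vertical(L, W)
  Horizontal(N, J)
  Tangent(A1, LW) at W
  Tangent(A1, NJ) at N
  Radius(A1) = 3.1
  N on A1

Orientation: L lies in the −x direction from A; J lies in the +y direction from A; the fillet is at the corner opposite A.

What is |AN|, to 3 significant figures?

54.5

The virtual corner opposite A is at (-53.3, 21.3). A1 meets LW tangentially, so CW is at right angles to LW and the tangent condition forces CN to be normal to NJ, with radius 3.1, so the center C sits 3.1 in from both sides at C = (-50.2, 18.2). That places the tangent points at W = (-53.3, 18.2) on LW and N = (-50.2, 21.3) on NJ. Then |AN| = |N − A| = 54.5.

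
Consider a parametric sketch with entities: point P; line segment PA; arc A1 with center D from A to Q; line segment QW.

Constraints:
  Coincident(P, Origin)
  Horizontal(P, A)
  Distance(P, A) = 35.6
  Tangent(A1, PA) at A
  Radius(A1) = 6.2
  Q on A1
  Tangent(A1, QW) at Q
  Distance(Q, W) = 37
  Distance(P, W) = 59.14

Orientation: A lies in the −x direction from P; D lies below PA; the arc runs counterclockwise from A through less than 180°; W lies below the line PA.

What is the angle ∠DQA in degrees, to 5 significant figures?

43.711°

Checks: |DQ| = 6.200 ✓; ∠(DQ, QW) = 90.00° ✓; |QW| = 37.00 ✓; |PW| = 59.14 ✓.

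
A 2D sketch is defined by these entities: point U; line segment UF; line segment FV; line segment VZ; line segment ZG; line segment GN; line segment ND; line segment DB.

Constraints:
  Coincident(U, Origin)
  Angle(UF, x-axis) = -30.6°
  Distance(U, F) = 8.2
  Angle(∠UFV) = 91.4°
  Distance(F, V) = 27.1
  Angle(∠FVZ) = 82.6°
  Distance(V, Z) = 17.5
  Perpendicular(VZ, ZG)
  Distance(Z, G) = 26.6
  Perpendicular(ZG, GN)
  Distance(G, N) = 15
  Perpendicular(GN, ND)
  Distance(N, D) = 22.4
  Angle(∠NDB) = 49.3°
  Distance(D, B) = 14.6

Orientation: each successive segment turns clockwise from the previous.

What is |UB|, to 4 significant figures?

12.45

U is at the origin; UF runs at -30.6° with length 8.2, so F = (7.058, -4.174). ∠UFV = 91.4° gives FV at -119.2° from the x-axis; with |FV| = 27.1, V = (-6.163, -27.83). ∠FVZ = 82.6° gives VZ at 143.4° from the x-axis; with |VZ| = 17.5, Z = (-20.21, -17.40). VZ ⟂ ZG, so ZG runs at 53.40°; with |ZG| = 26.6, G = (-4.353, 3.959). The perpendicularity gives GN at right angles to ZG, so GN runs at -36.60°; with |GN| = 15.0, N = (7.690, -4.985). GN ⟂ ND, so ND runs at -126.6°; with |ND| = 22.4, D = (-5.666, -22.97). ∠NDB = 49.3° gives DB at 102.7° from the x-axis; with |DB| = 14.6, B = (-8.876, -8.725). Then |UB| = |B − U| = 12.45.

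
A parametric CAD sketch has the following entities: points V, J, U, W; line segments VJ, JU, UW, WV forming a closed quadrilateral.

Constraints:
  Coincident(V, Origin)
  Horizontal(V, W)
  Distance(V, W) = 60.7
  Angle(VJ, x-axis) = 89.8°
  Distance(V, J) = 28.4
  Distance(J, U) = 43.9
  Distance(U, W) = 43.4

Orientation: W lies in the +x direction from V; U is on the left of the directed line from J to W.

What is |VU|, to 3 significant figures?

58.0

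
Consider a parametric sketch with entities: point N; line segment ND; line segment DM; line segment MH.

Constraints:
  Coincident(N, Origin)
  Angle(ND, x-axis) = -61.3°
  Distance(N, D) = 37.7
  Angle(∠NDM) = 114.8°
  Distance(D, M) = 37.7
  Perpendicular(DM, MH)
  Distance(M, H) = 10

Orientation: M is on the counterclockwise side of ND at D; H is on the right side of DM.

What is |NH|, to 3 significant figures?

69.4

N is at the origin; ND runs at -61.3° with length 37.7, so D = 37.7·(cos -61.3°, sin -61.3°) = (18.1, -33.1). ∠NDM = 114.8°, so DM runs at -61.3° + (180° − 114.8°) = 3.90° from the x-axis; with |DM| = 37.7, M = D + 37.7·(cos 3.90°, sin 3.90°) = (55.7, -30.5). DM is perpendicular to MH; with |MH| = 10.0 on the right of DM, H = M + 10.0·(0.0680, -0.998) = (56.4, -40.5). Then |NH| = |H − N| = 69.4.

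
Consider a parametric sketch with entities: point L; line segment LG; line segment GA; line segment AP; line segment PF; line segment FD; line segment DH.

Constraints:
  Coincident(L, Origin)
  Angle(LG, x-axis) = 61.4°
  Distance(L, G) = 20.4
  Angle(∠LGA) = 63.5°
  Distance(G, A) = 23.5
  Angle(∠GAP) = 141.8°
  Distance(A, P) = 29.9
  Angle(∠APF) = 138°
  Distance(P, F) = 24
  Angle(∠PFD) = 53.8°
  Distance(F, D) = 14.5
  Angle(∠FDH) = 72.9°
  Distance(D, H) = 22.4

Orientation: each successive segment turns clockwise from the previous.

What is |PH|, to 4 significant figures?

6.586

L is at the origin; LG runs at 61.4° with length 20.4, so G = (9.765, 17.91). ∠LGA = 63.5° gives GA at -55.10° from the x-axis; with |GA| = 23.5, A = (23.21, -1.363). ∠GAP = 141.8° gives AP at -93.30° from the x-axis; with |AP| = 29.9, P = (21.49, -31.21). ∠APF = 138.0° gives PF at -135.3° from the x-axis; with |PF| = 24.0, F = (4.430, -48.09). ∠PFD = 53.8° gives FD at 98.50° from the x-axis; with |FD| = 14.5, D = (2.287, -33.75). ∠FDH = 72.9° gives DH at -8.600° from the x-axis; with |DH| = 22.4, H = (24.44, -37.10). Then |PH| = |H − P| = 6.586.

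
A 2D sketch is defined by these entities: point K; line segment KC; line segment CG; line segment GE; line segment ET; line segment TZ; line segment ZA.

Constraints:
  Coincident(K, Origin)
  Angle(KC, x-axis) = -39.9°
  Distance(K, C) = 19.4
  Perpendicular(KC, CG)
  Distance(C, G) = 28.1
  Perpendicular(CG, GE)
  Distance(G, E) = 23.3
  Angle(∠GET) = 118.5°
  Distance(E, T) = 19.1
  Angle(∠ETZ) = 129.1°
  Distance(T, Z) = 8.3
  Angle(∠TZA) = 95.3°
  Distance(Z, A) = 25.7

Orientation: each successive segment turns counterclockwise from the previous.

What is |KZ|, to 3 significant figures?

10.5

K is at the origin; KC runs at -39.9° with length 19.4, so C = (14.9, -12.4). The perpendicularity gives CG at right angles to KC, so CG runs at 50.1°; with |CG| = 28.1, G = (32.9, 9.11). CG ⟂ GE, so GE runs at 140°; with |GE| = 23.3, E = (15.0, 24.1). ∠GET = 118.5° gives ET at -158° from the x-axis; with |ET| = 19.1, T = (-2.73, 17.0). ∠ETZ = 129.1° gives TZ at -107° from the x-axis; with |TZ| = 8.3, Z = (-5.22, 9.11). Then |KZ| = |Z − K| = 10.5.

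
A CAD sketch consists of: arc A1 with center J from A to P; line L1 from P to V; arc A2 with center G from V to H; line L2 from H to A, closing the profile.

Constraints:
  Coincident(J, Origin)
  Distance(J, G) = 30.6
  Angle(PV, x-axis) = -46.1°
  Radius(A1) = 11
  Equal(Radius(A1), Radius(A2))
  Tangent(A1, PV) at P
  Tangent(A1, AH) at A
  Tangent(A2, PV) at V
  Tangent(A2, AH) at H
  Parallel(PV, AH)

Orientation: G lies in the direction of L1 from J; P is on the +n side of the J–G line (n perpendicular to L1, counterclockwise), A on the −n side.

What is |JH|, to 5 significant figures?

32.517

The slot axis is L1's direction at -46.1°, so u = (cos -46.1°, sin -46.1°) = (0.69340, -0.72055) and n = (−sin -46.1°, cos -46.1°) = (0.72055, 0.69340). J is at the origin and G lies 30.6 along u from J, so G = 30.6·u = (21.218, -22.049). Tangency of A1 to both parallel lines with radius 11.0 puts P and A at J ± 11.0·n: P = (7.9261, 7.6274), A = (-7.9261, -7.6274). Equal radii place V and H the same way about G: V = G + 11.0·n = (29.144, -14.421), H = G − 11.0·n = (13.292, -29.676). Then |JH| = |H − J| = 32.517.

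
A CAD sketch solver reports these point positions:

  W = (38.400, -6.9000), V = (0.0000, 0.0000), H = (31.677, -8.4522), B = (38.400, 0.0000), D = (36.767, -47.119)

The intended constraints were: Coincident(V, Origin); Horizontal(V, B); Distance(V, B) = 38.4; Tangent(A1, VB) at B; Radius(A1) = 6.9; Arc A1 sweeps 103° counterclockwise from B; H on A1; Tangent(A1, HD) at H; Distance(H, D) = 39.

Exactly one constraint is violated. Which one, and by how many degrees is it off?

Tangent(A1, HD) at H — off by 5.50°.

V = (0.00, 0.00) ✓; V.y = 0.00, B.y = 0.00 ✓; |VB| = 38.40 ✓; ∠(WB, BV) = 90.00° ✓; |WB| = 6.900 ✓; bearing(W→H) − bearing(W→B) = 103.0° ✓; |WH| = 6.900 ✓; ∠(WH, HD) = 95.50° ✗; |HD| = 39.00 ✓.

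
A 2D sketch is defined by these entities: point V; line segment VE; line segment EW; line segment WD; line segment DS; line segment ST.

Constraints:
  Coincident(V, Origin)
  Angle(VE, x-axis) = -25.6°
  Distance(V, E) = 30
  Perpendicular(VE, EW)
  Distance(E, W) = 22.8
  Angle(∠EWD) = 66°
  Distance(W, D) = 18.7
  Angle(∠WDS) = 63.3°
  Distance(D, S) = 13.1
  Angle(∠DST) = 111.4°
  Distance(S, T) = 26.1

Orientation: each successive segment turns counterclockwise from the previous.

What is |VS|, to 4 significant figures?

24.06

∠EWD = 66.0° gives WD at 178.4° from the x-axis; with |WD| = 18.7, D = (18.21, 8.121). ∠WDS = 63.3° gives DS at -64.90° from the x-axis; with |DS| = 13.1, S = (23.77, -3.742). Then |VS| = |S − V| = 24.06.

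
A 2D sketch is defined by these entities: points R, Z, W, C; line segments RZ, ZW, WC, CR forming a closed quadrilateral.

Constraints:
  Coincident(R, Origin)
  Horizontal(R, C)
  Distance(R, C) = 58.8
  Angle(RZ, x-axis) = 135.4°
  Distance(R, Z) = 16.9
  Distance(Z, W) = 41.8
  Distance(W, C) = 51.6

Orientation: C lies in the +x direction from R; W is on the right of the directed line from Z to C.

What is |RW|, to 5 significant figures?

25.323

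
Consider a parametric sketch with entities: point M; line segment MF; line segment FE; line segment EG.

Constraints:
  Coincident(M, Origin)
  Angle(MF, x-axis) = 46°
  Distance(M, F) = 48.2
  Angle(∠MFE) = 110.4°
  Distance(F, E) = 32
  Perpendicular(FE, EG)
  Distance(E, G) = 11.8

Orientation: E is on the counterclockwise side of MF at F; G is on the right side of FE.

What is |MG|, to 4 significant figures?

75.02

M is at the origin; MF runs at 46.0° with length 48.2, so F = 48.2·(cos 46.0°, sin 46.0°) = (33.48, 34.67). ∠MFE = 110.4°, so FE runs at 46.0° + (180° − 110.4°) = 115.6° from the x-axis; with |FE| = 32.0, E = F + 32.0·(cos 115.6°, sin 115.6°) = (19.66, 63.53). The perpendicularity gives EG at right angles to FE; with |EG| = 11.8 on the right of FE, G = E + 11.8·(0.9018, 0.4321) = (30.30, 68.63). Then |MG| = |G − M| = 75.02.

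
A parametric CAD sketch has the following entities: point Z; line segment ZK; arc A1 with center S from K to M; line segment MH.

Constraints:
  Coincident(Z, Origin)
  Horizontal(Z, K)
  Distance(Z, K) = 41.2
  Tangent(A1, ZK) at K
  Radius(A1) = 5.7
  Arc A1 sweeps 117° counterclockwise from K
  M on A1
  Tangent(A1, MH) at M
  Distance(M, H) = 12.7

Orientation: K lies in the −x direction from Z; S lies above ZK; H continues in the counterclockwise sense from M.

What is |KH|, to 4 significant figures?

19.62

Z is at the origin; ZK is horizontal with |ZK| = 41.2 and K on the −x side, so K = (-41.20, 0.000). Since A1 is tangent to ZK there, SK ⟂ ZK, so S = K + (0, 5.7) = (-41.20, 5.700). On A1, K sits at bearing -90° from S; a 117° counterclockwise sweep puts M at bearing 27°, so M = S + 5.7·(cos 27°, sin 27°) = (-36.12, 8.288). A1 meets MH tangentially, so SM is at right angles to MH, so MH runs along (−sin 27°, cos 27°); with |MH| = 12.7, H = (-41.89, 19.60). Then |KH| = |H − K| = 19.62.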